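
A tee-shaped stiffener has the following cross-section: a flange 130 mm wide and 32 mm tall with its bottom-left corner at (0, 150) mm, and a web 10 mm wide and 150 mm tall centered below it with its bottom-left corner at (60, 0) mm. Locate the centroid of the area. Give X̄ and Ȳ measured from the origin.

X̄ = 65.00 mm, Ȳ = 141.88 mm

Part | A | x̄ᵢ | ȳᵢ | A·x̄ᵢ | A·ȳᵢ
web | 1500.00 | 65.00 | 75.00 | 97500.00 | 112500.00
flange | 4160.00 | 65.00 | 166.00 | 270400.00 | 690560.00
Σ | 5660.00 |  |  | 367900.00 | 803060.00
X̄ = 367900.00 / 5660.00 = 65.00 mm
Ȳ = 803060.00 / 5660.00 = 141.88 mm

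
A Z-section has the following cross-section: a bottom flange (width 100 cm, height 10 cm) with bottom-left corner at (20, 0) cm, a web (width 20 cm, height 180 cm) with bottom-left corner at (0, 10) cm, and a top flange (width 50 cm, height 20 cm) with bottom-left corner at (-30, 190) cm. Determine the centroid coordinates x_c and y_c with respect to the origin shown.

x_c = 18.04 cm, y_c = 100.89 cm

Part | A | x̄ᵢ | ȳᵢ | A·x̄ᵢ | A·ȳᵢ
bottom flange | 1000.00 | 70.00 | 5.00 | 70000.00 | 5000.00
web | 3600.00 | 10.00 | 100.00 | 36000.00 | 360000.00
top flange | 1000.00 | -5.00 | 200.00 | -5000.00 | 200000.00
Σ | 5600.00 |  |  | 101000.00 | 565000.00
x_c = 101000.00 / 5600.00 = 18.04 cm
y_c = 565000.00 / 5600.00 = 100.89 cm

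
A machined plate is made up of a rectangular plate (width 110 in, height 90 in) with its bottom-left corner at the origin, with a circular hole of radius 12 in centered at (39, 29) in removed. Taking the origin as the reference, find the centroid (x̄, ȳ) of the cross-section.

x̄ = 55.77 in, ȳ = 45.77 in

plate: A = 110 × 90 = 9900.00, centroid at (55.00, 45.00).
hole: A = −π·12² = -452.39, centroid at (39.00, 29.00).
ΣA = 9447.61 in², ΣAx̄ = 526856.82 in³, ΣAȳ = 432380.71 in³.
x̄ = 526856.82/9447.61 = 55.77 in; ȳ = 432380.71/9447.61 = 45.77 in.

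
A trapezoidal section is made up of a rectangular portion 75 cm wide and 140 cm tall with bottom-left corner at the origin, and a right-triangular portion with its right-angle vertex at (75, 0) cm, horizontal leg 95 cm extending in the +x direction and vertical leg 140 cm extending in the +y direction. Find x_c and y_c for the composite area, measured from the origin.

x_c = 64.32 cm, y_c = 60.95 cm

rectangular portion: A = 75 × 140 = 10500.00, centroid at (37.50, 70.00).
triangular portion: A = ½·95·140 = 6650.00, centroid at (106.67, 46.67).
ΣA = 17150.00 cm²
ΣAx_c = (10500.00)(37.50) + (6650.00)(106.67) = 1103083.33 cm³
ΣAy_c = (10500.00)(70.00) + (6650.00)(46.67) = 1045333.33 cm³
x_c = 1103083.33 / 17150.00 = 64.32 cm
y_c = 1045333.33 / 17150.00 = 60.95 cm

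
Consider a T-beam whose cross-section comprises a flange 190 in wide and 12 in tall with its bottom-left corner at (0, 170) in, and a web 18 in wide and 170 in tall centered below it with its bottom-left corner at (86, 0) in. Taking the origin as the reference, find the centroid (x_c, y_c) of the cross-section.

x_c = 95.00 in, y_c = 123.85 in

Part | A | x̄ᵢ | ȳᵢ | A·x̄ᵢ | A·ȳᵢ
web | 3060.00 | 95.00 | 85.00 | 290700.00 | 260100.00
flange | 2280.00 | 95.00 | 176.00 | 216600.00 | 401280.00
Σ | 5340.00 |  |  | 507300.00 | 661380.00
x_c = 507300.00 / 5340.00 = 95.00 in
y_c = 661380.00 / 5340.00 = 123.85 in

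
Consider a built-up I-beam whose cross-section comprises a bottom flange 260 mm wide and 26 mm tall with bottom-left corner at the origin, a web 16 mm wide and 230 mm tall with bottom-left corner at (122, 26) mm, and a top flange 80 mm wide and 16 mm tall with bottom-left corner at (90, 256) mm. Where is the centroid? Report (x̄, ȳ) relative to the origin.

Part | A | x̄ᵢ | ȳᵢ | A·x̄ᵢ | A·ȳᵢ
bottom flange | 6760.00 | 130.00 | 13.00 | 878800.00 | 87880.00
web | 3680.00 | 130.00 | 141.00 | 478400.00 | 518880.00
top flange | 1280.00 | 130.00 | 264.00 | 166400.00 | 337920.00
Σ | 11720.00 |  |  | 1523600.00 | 944680.00
x̄ = 1523600.00 / 11720.00 = 130.00 mm
ȳ = 944680.00 / 11720.00 = 80.60 mm

x̄ = 130.00 mm, ȳ = 80.60 mm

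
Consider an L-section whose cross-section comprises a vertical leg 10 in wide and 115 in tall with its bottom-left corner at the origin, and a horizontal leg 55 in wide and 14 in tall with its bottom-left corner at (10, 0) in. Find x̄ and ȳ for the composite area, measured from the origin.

Part | A | x̄ᵢ | ȳᵢ | A·x̄ᵢ | A·ȳᵢ
vertical leg | 1150.00 | 5.00 | 57.50 | 5750.00 | 66125.00
horizontal leg | 770.00 | 37.50 | 7.00 | 28875.00 | 5390.00
Σ | 1920.00 |  |  | 34625.00 | 71515.00
x̄ = 34625.00 / 1920.00 = 18.03 in
ȳ = 71515.00 / 1920.00 = 37.25 in

x̄ = 18.03 in, ȳ = 37.25 in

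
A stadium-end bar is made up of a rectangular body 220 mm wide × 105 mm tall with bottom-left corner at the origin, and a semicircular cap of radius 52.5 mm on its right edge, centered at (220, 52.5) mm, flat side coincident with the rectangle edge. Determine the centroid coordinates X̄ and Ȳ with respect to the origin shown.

Part | A | x̄ᵢ | ȳᵢ | A·x̄ᵢ | A·ȳᵢ
rectangular body | 23100.00 | 110.00 | 52.50 | 2541000.00 | 1212750.00
semicircular end | 4329.51 | 242.28 | 52.50 | 1048960.37 | 227299.14
Σ | 27429.51 |  |  | 3589960.37 | 1440049.14
X̄ = 3589960.37 / 27429.51 = 130.88 mm
Ȳ = 1440049.14 / 27429.51 = 52.50 mm

X̄ = 130.88 mm, Ȳ = 52.50 mm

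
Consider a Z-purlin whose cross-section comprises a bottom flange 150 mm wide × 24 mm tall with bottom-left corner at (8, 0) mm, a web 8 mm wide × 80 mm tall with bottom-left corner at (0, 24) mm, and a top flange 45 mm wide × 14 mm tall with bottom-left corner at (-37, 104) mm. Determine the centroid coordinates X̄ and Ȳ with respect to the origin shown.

X̄ = 60.01 mm, Ȳ = 31.64 mm

bottom flange: A = 150 × 24 = 3600.00, centroid at (83.00, 12.00).
web: A = 8 × 80 = 640.00, centroid at (4.00, 64.00).
top flange: A = 45 × 14 = 630.00, centroid at (-14.50, 111.00).
ΣA = 4870.00 mm², ΣAX̄ = 292225.00 mm³, ΣAȲ = 154090.00 mm³.
X̄ = 292225.00/4870.00 = 60.01 mm; Ȳ = 154090.00/4870.00 = 31.64 mm.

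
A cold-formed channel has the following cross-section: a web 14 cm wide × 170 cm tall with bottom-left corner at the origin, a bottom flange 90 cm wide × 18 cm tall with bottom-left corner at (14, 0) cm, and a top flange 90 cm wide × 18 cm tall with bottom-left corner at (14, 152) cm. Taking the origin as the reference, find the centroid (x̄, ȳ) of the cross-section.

web: A = 14 × 170 = 2380.00, centroid at (7.00, 85.00).
bottom flange: A = 90 × 18 = 1620.00, centroid at (59.00, 9.00).
top flange: A = 90 × 18 = 1620.00, centroid at (59.00, 161.00).
ΣA = 5620.00 cm²
ΣAx̄ = (2380.00)(7.00) + (1620.00)(59.00) + (1620.00)(59.00) = 207820.00 cm³
ΣAȳ = (2380.00)(85.00) + (1620.00)(9.00) + (1620.00)(161.00) = 477700.00 cm³
x̄ = 207820.00 / 5620.00 = 36.98 cm
ȳ = 477700.00 / 5620.00 = 85.00 cm

x̄ = 36.98 cm, ȳ = 85.00 cm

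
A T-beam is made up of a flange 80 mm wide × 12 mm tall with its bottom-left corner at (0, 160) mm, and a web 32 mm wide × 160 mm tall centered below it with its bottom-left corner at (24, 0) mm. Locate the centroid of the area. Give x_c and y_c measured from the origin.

x_c = 40.00 mm, y_c = 93.58 mm

Part | A | x̄ᵢ | ȳᵢ | A·x̄ᵢ | A·ȳᵢ
web | 5120.00 | 40.00 | 80.00 | 204800.00 | 409600.00
flange | 960.00 | 40.00 | 166.00 | 38400.00 | 159360.00
Σ | 6080.00 |  |  | 243200.00 | 568960.00
x_c = 243200.00 / 6080.00 = 40.00 mm
y_c = 568960.00 / 6080.00 = 93.58 mm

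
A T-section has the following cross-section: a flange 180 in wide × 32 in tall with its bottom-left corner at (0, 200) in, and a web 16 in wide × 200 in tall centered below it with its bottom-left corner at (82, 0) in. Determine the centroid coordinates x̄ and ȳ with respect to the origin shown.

x̄ = 90.00 in, ȳ = 174.57 in

web: A = 16 × 200 = 3200.00, centroid at (90.00, 100.00).
flange: A = 180 × 32 = 5760.00, centroid at (90.00, 216.00).
ΣA = 8960.00 in²
ΣAx̄ = (3200.00)(90.00) + (5760.00)(90.00) = 806400.00 in³
ΣAȳ = (3200.00)(100.00) + (5760.00)(216.00) = 1564160.00 in³
x̄ = 806400.00 / 8960.00 = 90.00 in
ȳ = 1564160.00 / 8960.00 = 174.57 in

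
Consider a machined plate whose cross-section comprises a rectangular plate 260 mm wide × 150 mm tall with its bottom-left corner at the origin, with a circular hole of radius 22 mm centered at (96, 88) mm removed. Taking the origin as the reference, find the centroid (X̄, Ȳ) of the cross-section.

X̄ = 131.38 mm, Ȳ = 74.47 mm

Part | A | x̄ᵢ | ȳᵢ | A·x̄ᵢ | A·ȳᵢ
plate | 39000.00 | 130.00 | 75.00 | 5070000.00 | 2925000.00
hole | -1520.53 | 96.00 | 88.00 | -145970.96 | -133806.71
Σ | 37479.47 |  |  | 4924029.04 | 2791193.29
X̄ = 4924029.04 / 37479.47 = 131.38 mm
Ȳ = 2791193.29 / 37479.47 = 74.47 mm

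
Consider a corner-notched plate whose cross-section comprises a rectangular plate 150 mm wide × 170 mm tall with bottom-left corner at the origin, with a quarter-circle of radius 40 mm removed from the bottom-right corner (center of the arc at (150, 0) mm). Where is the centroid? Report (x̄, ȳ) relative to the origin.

plate: A = 150 × 170 = 25500.00, centroid at (75.00, 85.00).
removed quarter-circle: A = −¼π·40² = -1256.64, centroid at (133.02, 16.98).
ΣA = 24243.36 mm², ΣAx̄ = 1745337.77 mm³, ΣAȳ = 2146166.67 mm³.
x̄ = 1745337.77/24243.36 = 71.99 mm; ȳ = 2146166.67/24243.36 = 88.53 mm.

x̄ = 71.99 mm, ȳ = 88.53 mm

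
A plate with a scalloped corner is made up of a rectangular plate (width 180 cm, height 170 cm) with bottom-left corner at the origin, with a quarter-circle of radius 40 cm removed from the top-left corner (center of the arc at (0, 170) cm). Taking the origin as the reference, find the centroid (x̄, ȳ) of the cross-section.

plate: A = 180 × 170 = 30600.00, centroid at (90.00, 85.00).
removed quarter-circle: A = −¼π·40² = -1256.64, centroid at (16.98, 153.02).
ΣA = 29343.36 cm²
ΣAx̄ = (30600.00)(90.00) + (-1256.64)(16.98) = 2732666.67 cm³
ΣAȳ = (30600.00)(85.00) + (-1256.64)(153.02) = 2408705.03 cm³
x̄ = 2732666.67 / 29343.36 = 93.13 cm
ȳ = 2408705.03 / 29343.36 = 82.09 cm

x̄ = 93.13 cm, ȳ = 82.09 cm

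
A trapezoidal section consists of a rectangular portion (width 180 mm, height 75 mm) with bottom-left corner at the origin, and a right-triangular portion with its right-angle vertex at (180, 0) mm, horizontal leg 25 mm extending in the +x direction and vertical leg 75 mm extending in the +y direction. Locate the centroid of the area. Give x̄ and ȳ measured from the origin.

x̄ = 96.39 mm, ȳ = 36.69 mm

Part | A | x̄ᵢ | ȳᵢ | A·x̄ᵢ | A·ȳᵢ
rectangular portion | 13500.00 | 90.00 | 37.50 | 1215000.00 | 506250.00
triangular portion | 937.50 | 188.33 | 25.00 | 176562.50 | 23437.50
Σ | 14437.50 |  |  | 1391562.50 | 529687.50
x̄ = 1391562.50 / 14437.50 = 96.39 mm
ȳ = 529687.50 / 14437.50 = 36.69 mm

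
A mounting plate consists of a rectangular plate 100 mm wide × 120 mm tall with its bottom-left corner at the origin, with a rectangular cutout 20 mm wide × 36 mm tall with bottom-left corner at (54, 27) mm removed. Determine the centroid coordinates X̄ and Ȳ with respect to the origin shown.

plate: A = 100 × 120 = 12000.00, centroid at (50.00, 60.00).
hole: A = −(20 × 36) = -720.00, centroid at (64.00, 45.00).
ΣA = 11280.00 mm²
ΣAX̄ = (12000.00)(50.00) + (-720.00)(64.00) = 553920.00 mm³
ΣAȲ = (12000.00)(60.00) + (-720.00)(45.00) = 687600.00 mm³
X̄ = 553920.00 / 11280.00 = 49.11 mm
Ȳ = 687600.00 / 11280.00 = 60.96 mm

X̄ = 49.11 mm, Ȳ = 60.96 mm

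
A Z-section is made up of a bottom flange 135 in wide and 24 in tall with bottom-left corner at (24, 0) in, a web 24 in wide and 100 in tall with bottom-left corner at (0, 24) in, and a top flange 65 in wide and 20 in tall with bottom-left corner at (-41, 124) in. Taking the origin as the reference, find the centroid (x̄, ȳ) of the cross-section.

bottom flange: A = 135 × 24 = 3240.00, centroid at (91.50, 12.00).
web: A = 24 × 100 = 2400.00, centroid at (12.00, 74.00).
top flange: A = 65 × 20 = 1300.00, centroid at (-8.50, 134.00).
ΣA = 6940.00 in²
ΣAx̄ = (3240.00)(91.50) + (2400.00)(12.00) + (1300.00)(-8.50) = 314210.00 in³
ΣAȳ = (3240.00)(12.00) + (2400.00)(74.00) + (1300.00)(134.00) = 390680.00 in³
x̄ = 314210.00 / 6940.00 = 45.28 in
ȳ = 390680.00 / 6940.00 = 56.29 in

x̄ = 45.28 in, ȳ = 56.29 in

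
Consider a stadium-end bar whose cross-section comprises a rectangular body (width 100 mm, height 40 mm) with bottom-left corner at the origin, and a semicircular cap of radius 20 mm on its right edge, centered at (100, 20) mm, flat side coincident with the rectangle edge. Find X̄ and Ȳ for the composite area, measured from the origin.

X̄ = 57.94 mm, Ȳ = 20.00 mm

rectangular body: A = 100 × 40 = 4000.00, centroid at (50.00, 20.00).
semicircular end: A = ½π·20² = 628.32, centroid at (108.49, 20.00).
ΣA = 4628.32 mm², ΣAX̄ = 268165.19 mm³, ΣAȲ = 92566.37 mm³.
X̄ = 268165.19/4628.32 = 57.94 mm; Ȳ = 92566.37/4628.32 = 20.00 mm.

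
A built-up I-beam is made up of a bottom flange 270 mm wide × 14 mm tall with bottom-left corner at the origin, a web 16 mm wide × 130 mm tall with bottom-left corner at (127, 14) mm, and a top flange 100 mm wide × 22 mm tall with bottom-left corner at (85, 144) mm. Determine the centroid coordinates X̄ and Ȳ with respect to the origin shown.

bottom flange: A = 270 × 14 = 3780.00, centroid at (135.00, 7.00).
web: A = 16 × 130 = 2080.00, centroid at (135.00, 79.00).
top flange: A = 100 × 22 = 2200.00, centroid at (135.00, 155.00).
ΣA = 8060.00 mm²
ΣAX̄ = (3780.00)(135.00) + (2080.00)(135.00) + (2200.00)(135.00) = 1088100.00 mm³
ΣAȲ = (3780.00)(7.00) + (2080.00)(79.00) + (2200.00)(155.00) = 531780.00 mm³
X̄ = 1088100.00 / 8060.00 = 135.00 mm
Ȳ = 531780.00 / 8060.00 = 65.98 mm

X̄ = 135.00 mm, Ȳ = 65.98 mm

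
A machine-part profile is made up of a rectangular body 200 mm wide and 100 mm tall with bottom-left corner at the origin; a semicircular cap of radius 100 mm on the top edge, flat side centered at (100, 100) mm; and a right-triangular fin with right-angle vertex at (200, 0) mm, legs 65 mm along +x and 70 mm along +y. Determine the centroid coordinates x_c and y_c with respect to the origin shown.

Part | A | x̄ᵢ | ȳᵢ | A·x̄ᵢ | A·ȳᵢ
rectangular body | 20000.00 | 100.00 | 50.00 | 2000000.00 | 1000000.00
semicircular top | 15707.96 | 100.00 | 142.44 | 1570796.33 | 2237462.99
triangular fin | 2275.00 | 221.67 | 23.33 | 504291.67 | 53083.33
Σ | 37982.96 |  |  | 4075087.99 | 3290546.33
x_c = 4075087.99 / 37982.96 = 107.29 mm
y_c = 3290546.33 / 37982.96 = 86.63 mm

x_c = 107.29 mm, y_c = 86.63 mm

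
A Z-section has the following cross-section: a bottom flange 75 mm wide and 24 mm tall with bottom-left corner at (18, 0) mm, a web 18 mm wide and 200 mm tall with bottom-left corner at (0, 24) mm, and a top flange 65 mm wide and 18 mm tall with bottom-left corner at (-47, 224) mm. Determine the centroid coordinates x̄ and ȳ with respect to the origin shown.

x̄ = 17.55 mm, ȳ = 112.73 mm

Part | A | x̄ᵢ | ȳᵢ | A·x̄ᵢ | A·ȳᵢ
bottom flange | 1800.00 | 55.50 | 12.00 | 99900.00 | 21600.00
web | 3600.00 | 9.00 | 124.00 | 32400.00 | 446400.00
top flange | 1170.00 | -14.50 | 233.00 | -16965.00 | 272610.00
Σ | 6570.00 |  |  | 115335.00 | 740610.00
x̄ = 115335.00 / 6570.00 = 17.55 mm
ȳ = 740610.00 / 6570.00 = 112.73 mm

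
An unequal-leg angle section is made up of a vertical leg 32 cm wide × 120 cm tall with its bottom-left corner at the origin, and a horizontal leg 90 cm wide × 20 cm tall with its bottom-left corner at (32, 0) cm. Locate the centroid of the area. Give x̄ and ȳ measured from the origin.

x̄ = 35.47 cm, ȳ = 44.04 cm

vertical leg: A = 32 × 120 = 3840.00, centroid at (16.00, 60.00).
horizontal leg: A = 90 × 20 = 1800.00, centroid at (77.00, 10.00).
ΣA = 5640.00 cm², ΣAx̄ = 200040.00 cm³, ΣAȳ = 248400.00 cm³.
x̄ = 200040.00/5640.00 = 35.47 cm; ȳ = 248400.00/5640.00 = 44.04 cm.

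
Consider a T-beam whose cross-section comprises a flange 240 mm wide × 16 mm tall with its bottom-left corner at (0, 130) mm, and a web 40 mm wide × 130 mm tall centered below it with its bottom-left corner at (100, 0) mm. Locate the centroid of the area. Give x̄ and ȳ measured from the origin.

Part | A | x̄ᵢ | ȳᵢ | A·x̄ᵢ | A·ȳᵢ
web | 5200.00 | 120.00 | 65.00 | 624000.00 | 338000.00
flange | 3840.00 | 120.00 | 138.00 | 460800.00 | 529920.00
Σ | 9040.00 |  |  | 1084800.00 | 867920.00
x̄ = 1084800.00 / 9040.00 = 120.00 mm
ȳ = 867920.00 / 9040.00 = 96.01 mm

x̄ = 120.00 mm, ȳ = 96.01 mm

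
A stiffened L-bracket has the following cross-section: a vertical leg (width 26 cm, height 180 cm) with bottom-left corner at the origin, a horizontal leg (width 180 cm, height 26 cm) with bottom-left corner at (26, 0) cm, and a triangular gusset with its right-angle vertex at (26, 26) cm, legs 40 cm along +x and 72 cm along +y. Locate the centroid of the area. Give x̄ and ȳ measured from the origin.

x̄ = 61.14 cm, ȳ = 51.30 cm

vertical leg: A = 26 × 180 = 4680.00, centroid at (13.00, 90.00).
horizontal leg: A = 180 × 26 = 4680.00, centroid at (116.00, 13.00).
gusset: A = ½·40·72 = 1440.00, centroid at (39.33, 50.00).
ΣA = 10800.00 cm², ΣAx̄ = 660360.00 cm³, ΣAȳ = 554040.00 cm³.
x̄ = 660360.00/10800.00 = 61.14 cm; ȳ = 554040.00/10800.00 = 51.30 cm.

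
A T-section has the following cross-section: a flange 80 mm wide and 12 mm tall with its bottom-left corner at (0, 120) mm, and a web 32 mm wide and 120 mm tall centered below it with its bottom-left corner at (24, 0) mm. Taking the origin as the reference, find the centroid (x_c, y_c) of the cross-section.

x_c = 40.00 mm, y_c = 73.20 mm

web: A = 32 × 120 = 3840.00, centroid at (40.00, 60.00).
flange: A = 80 × 12 = 960.00, centroid at (40.00, 126.00).
ΣA = 4800.00 mm²
ΣAx_c = (3840.00)(40.00) + (960.00)(40.00) = 192000.00 mm³
ΣAy_c = (3840.00)(60.00) + (960.00)(126.00) = 351360.00 mm³
x_c = 192000.00 / 4800.00 = 40.00 mm
y_c = 351360.00 / 4800.00 = 73.20 mm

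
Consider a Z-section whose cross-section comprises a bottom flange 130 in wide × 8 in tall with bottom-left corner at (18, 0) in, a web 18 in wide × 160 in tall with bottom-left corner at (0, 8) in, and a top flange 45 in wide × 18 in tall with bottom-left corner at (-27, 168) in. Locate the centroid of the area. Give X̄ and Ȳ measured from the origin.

X̄ = 22.96 in, Ȳ = 84.77 in

bottom flange: A = 130 × 8 = 1040.00, centroid at (83.00, 4.00).
web: A = 18 × 160 = 2880.00, centroid at (9.00, 88.00).
top flange: A = 45 × 18 = 810.00, centroid at (-4.50, 177.00).
ΣA = 4730.00 in²
ΣAX̄ = (1040.00)(83.00) + (2880.00)(9.00) + (810.00)(-4.50) = 108595.00 in³
ΣAȲ = (1040.00)(4.00) + (2880.00)(88.00) + (810.00)(177.00) = 400970.00 in³
X̄ = 108595.00 / 4730.00 = 22.96 in
Ȳ = 400970.00 / 4730.00 = 84.77 in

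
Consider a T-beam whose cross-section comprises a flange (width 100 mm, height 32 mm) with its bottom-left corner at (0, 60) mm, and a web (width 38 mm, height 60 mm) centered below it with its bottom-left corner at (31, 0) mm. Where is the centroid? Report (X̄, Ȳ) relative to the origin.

web: A = 38 × 60 = 2280.00, centroid at (50.00, 30.00).
flange: A = 100 × 32 = 3200.00, centroid at (50.00, 76.00).
ΣA = 5480.00 mm², ΣAX̄ = 274000.00 mm³, ΣAȲ = 311600.00 mm³.
X̄ = 274000.00/5480.00 = 50.00 mm; Ȳ = 311600.00/5480.00 = 56.86 mm.

X̄ = 50.00 mm, Ȳ = 56.86 mm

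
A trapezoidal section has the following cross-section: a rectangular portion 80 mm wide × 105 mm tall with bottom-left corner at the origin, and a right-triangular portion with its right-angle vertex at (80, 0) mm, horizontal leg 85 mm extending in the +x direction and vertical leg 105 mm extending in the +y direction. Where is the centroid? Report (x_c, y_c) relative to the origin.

x_c = 63.71 mm, y_c = 46.43 mm

rectangular portion: A = 80 × 105 = 8400.00, centroid at (40.00, 52.50).
triangular portion: A = ½·85·105 = 4462.50, centroid at (108.33, 35.00).
ΣA = 12862.50 mm², ΣAx_c = 819437.50 mm³, ΣAy_c = 597187.50 mm³.
x_c = 819437.50/12862.50 = 63.71 mm; y_c = 597187.50/12862.50 = 46.43 mm.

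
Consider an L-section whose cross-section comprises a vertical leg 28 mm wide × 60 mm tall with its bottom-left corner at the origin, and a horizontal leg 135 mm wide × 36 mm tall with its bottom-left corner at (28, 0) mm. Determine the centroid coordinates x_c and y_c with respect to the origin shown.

x_c = 74.56 mm, y_c = 21.08 mm

Part | A | x̄ᵢ | ȳᵢ | A·x̄ᵢ | A·ȳᵢ
vertical leg | 1680.00 | 14.00 | 30.00 | 23520.00 | 50400.00
horizontal leg | 4860.00 | 95.50 | 18.00 | 464130.00 | 87480.00
Σ | 6540.00 |  |  | 487650.00 | 137880.00
x_c = 487650.00 / 6540.00 = 74.56 mm
y_c = 137880.00 / 6540.00 = 21.08 mm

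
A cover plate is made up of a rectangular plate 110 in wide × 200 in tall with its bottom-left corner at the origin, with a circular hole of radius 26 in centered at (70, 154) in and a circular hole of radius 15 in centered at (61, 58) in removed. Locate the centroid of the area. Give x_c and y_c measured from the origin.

x_c = 53.12 in, y_c = 95.57 in

Part | A | x̄ᵢ | ȳᵢ | A·x̄ᵢ | A·ȳᵢ
plate | 22000.00 | 55.00 | 100.00 | 1210000.00 | 2200000.00
hole 1 | -2123.72 | 70.00 | 154.00 | -148660.16 | -327052.36
hole 2 | -706.86 | 61.00 | 58.00 | -43118.36 | -40997.78
Σ | 19169.43 |  |  | 1018221.48 | 1831949.85
x_c = 1018221.48 / 19169.43 = 53.12 in
y_c = 1831949.85 / 19169.43 = 95.57 in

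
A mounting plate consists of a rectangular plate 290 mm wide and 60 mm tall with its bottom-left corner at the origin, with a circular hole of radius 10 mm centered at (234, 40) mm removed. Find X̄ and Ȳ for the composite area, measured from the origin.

plate: A = 290 × 60 = 17400.00, centroid at (145.00, 30.00).
hole: A = −π·10² = -314.16, centroid at (234.00, 40.00).
ΣA = 17085.84 mm²
ΣAX̄ = (17400.00)(145.00) + (-314.16)(234.00) = 2449486.73 mm³
ΣAȲ = (17400.00)(30.00) + (-314.16)(40.00) = 509433.63 mm³
X̄ = 2449486.73 / 17085.84 = 143.36 mm
Ȳ = 509433.63 / 17085.84 = 29.82 mm

X̄ = 143.36 mm, Ȳ = 29.82 mm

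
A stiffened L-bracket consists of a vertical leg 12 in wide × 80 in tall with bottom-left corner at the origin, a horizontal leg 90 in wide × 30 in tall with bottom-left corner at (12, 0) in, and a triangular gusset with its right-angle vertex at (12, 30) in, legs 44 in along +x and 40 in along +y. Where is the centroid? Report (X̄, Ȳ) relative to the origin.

Part | A | x̄ᵢ | ȳᵢ | A·x̄ᵢ | A·ȳᵢ
vertical leg | 960.00 | 6.00 | 40.00 | 5760.00 | 38400.00
horizontal leg | 2700.00 | 57.00 | 15.00 | 153900.00 | 40500.00
gusset | 880.00 | 26.67 | 43.33 | 23466.67 | 38133.33
Σ | 4540.00 |  |  | 183126.67 | 117033.33
X̄ = 183126.67 / 4540.00 = 40.34 in
Ȳ = 117033.33 / 4540.00 = 25.78 in

X̄ = 40.34 in, Ȳ = 25.78 in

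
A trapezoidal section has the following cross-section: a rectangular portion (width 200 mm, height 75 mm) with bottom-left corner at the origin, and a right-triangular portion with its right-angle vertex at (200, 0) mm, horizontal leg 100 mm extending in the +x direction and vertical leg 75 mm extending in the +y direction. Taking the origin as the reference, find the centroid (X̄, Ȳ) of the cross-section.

X̄ = 126.67 mm, Ȳ = 35.00 mm

rectangular portion: A = 200 × 75 = 15000.00, centroid at (100.00, 37.50).
triangular portion: A = ½·100·75 = 3750.00, centroid at (233.33, 25.00).
ΣA = 18750.00 mm²
ΣAX̄ = (15000.00)(100.00) + (3750.00)(233.33) = 2375000.00 mm³
ΣAȲ = (15000.00)(37.50) + (3750.00)(25.00) = 656250.00 mm³
X̄ = 2375000.00 / 18750.00 = 126.67 mm
Ȳ = 656250.00 / 18750.00 = 35.00 mm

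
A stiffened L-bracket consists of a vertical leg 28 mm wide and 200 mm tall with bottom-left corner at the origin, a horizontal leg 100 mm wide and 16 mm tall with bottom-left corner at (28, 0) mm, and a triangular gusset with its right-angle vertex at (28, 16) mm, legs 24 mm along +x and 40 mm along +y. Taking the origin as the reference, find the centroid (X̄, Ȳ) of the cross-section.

Part | A | x̄ᵢ | ȳᵢ | A·x̄ᵢ | A·ȳᵢ
vertical leg | 5600.00 | 14.00 | 100.00 | 78400.00 | 560000.00
horizontal leg | 1600.00 | 78.00 | 8.00 | 124800.00 | 12800.00
gusset | 480.00 | 36.00 | 29.33 | 17280.00 | 14080.00
Σ | 7680.00 |  |  | 220480.00 | 586880.00
X̄ = 220480.00 / 7680.00 = 28.71 mm
Ȳ = 586880.00 / 7680.00 = 76.42 mm

X̄ = 28.71 mm, Ȳ = 76.42 mm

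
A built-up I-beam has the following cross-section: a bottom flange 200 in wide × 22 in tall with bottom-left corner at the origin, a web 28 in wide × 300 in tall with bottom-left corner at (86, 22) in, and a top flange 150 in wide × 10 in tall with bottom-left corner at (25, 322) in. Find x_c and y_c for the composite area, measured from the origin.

x_c = 100.00 in, y_c = 138.72 in

Part | A | x̄ᵢ | ȳᵢ | A·x̄ᵢ | A·ȳᵢ
bottom flange | 4400.00 | 100.00 | 11.00 | 440000.00 | 48400.00
web | 8400.00 | 100.00 | 172.00 | 840000.00 | 1444800.00
top flange | 1500.00 | 100.00 | 327.00 | 150000.00 | 490500.00
Σ | 14300.00 |  |  | 1430000.00 | 1983700.00
x_c = 1430000.00 / 14300.00 = 100.00 in
y_c = 1983700.00 / 14300.00 = 138.72 in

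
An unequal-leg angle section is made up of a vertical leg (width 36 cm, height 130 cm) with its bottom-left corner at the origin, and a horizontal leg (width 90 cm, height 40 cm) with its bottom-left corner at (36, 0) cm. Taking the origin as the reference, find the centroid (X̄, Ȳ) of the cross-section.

X̄ = 45.39 cm, Ȳ = 45.43 cm

vertical leg: A = 36 × 130 = 4680.00, centroid at (18.00, 65.00).
horizontal leg: A = 90 × 40 = 3600.00, centroid at (81.00, 20.00).
ΣA = 8280.00 cm², ΣAX̄ = 375840.00 cm³, ΣAȲ = 376200.00 cm³.
X̄ = 375840.00/8280.00 = 45.39 cm; Ȳ = 376200.00/8280.00 = 45.43 cm.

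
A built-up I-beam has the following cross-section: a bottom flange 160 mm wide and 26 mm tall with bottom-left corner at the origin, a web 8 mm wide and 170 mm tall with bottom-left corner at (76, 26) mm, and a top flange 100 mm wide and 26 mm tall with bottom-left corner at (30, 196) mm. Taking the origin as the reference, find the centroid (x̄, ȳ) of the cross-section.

x̄ = 80.00 mm, ȳ = 92.17 mm

Part | A | x̄ᵢ | ȳᵢ | A·x̄ᵢ | A·ȳᵢ
bottom flange | 4160.00 | 80.00 | 13.00 | 332800.00 | 54080.00
web | 1360.00 | 80.00 | 111.00 | 108800.00 | 150960.00
top flange | 2600.00 | 80.00 | 209.00 | 208000.00 | 543400.00
Σ | 8120.00 |  |  | 649600.00 | 748440.00
x̄ = 649600.00 / 8120.00 = 80.00 mm
ȳ = 748440.00 / 8120.00 = 92.17 mm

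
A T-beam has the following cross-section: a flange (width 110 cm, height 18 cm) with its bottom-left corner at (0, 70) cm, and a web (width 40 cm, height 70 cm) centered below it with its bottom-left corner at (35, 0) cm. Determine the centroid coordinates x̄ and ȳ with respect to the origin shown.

web: A = 40 × 70 = 2800.00, centroid at (55.00, 35.00).
flange: A = 110 × 18 = 1980.00, centroid at (55.00, 79.00).
ΣA = 4780.00 cm², ΣAx̄ = 262900.00 cm³, ΣAȳ = 254420.00 cm³.
x̄ = 262900.00/4780.00 = 55.00 cm; ȳ = 254420.00/4780.00 = 53.23 cm.

x̄ = 55.00 cm, ȳ = 53.23 cm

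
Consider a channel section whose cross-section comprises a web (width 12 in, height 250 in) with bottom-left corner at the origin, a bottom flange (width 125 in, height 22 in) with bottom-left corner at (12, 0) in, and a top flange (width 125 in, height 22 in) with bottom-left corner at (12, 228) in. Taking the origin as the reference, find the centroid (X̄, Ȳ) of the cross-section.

X̄ = 50.32 in, Ȳ = 125.00 in

web: A = 12 × 250 = 3000.00, centroid at (6.00, 125.00).
bottom flange: A = 125 × 22 = 2750.00, centroid at (74.50, 11.00).
top flange: A = 125 × 22 = 2750.00, centroid at (74.50, 239.00).
ΣA = 8500.00 in²
ΣAX̄ = (3000.00)(6.00) + (2750.00)(74.50) + (2750.00)(74.50) = 427750.00 in³
ΣAȲ = (3000.00)(125.00) + (2750.00)(11.00) + (2750.00)(239.00) = 1062500.00 in³
X̄ = 427750.00 / 8500.00 = 50.32 in
Ȳ = 1062500.00 / 8500.00 = 125.00 in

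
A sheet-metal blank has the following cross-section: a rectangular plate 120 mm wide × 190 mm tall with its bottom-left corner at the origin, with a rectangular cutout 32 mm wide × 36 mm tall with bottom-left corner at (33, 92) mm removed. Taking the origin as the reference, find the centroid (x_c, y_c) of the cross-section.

Part | A | x̄ᵢ | ȳᵢ | A·x̄ᵢ | A·ȳᵢ
plate | 22800.00 | 60.00 | 95.00 | 1368000.00 | 2166000.00
hole | -1152.00 | 49.00 | 110.00 | -56448.00 | -126720.00
Σ | 21648.00 |  |  | 1311552.00 | 2039280.00
x_c = 1311552.00 / 21648.00 = 60.59 mm
y_c = 2039280.00 / 21648.00 = 94.20 mm

x_c = 60.59 mm, y_c = 94.20 mm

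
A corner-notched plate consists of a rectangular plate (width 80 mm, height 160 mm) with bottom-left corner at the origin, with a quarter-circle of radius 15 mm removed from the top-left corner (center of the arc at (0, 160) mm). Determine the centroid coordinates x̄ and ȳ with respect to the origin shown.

plate: A = 80 × 160 = 12800.00, centroid at (40.00, 80.00).
removed quarter-circle: A = −¼π·15² = -176.71, centroid at (6.37, 153.63).
ΣA = 12623.29 mm², ΣAx̄ = 510875.00 mm³, ΣAȳ = 996850.67 mm³.
x̄ = 510875.00/12623.29 = 40.47 mm; ȳ = 996850.67/12623.29 = 78.97 mm.

x̄ = 40.47 mm, ȳ = 78.97 mm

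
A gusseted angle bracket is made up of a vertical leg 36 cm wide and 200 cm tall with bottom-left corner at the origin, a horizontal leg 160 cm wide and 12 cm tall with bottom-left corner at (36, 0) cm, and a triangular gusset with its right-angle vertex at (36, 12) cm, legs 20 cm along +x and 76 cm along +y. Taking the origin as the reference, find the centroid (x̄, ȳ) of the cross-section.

x̄ = 38.94 cm, ȳ = 76.91 cm

vertical leg: A = 36 × 200 = 7200.00, centroid at (18.00, 100.00).
horizontal leg: A = 160 × 12 = 1920.00, centroid at (116.00, 6.00).
gusset: A = ½·20·76 = 760.00, centroid at (42.67, 37.33).
ΣA = 9880.00 cm², ΣAx̄ = 384746.67 cm³, ΣAȳ = 759893.33 cm³.
x̄ = 384746.67/9880.00 = 38.94 cm; ȳ = 759893.33/9880.00 = 76.91 cm.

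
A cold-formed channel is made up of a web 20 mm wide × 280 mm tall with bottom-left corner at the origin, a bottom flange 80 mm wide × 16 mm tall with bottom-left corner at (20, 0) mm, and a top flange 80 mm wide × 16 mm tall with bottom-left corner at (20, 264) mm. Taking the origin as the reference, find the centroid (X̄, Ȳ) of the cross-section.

X̄ = 25.69 mm, Ȳ = 140.00 mm

Part | A | x̄ᵢ | ȳᵢ | A·x̄ᵢ | A·ȳᵢ
web | 5600.00 | 10.00 | 140.00 | 56000.00 | 784000.00
bottom flange | 1280.00 | 60.00 | 8.00 | 76800.00 | 10240.00
top flange | 1280.00 | 60.00 | 272.00 | 76800.00 | 348160.00
Σ | 8160.00 |  |  | 209600.00 | 1142400.00
X̄ = 209600.00 / 8160.00 = 25.69 mm
Ȳ = 1142400.00 / 8160.00 = 140.00 mm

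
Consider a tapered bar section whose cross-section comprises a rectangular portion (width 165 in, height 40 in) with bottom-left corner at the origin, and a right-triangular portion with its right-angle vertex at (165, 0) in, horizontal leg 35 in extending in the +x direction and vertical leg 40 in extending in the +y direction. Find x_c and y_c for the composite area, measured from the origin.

rectangular portion: A = 165 × 40 = 6600.00, centroid at (82.50, 20.00).
triangular portion: A = ½·35·40 = 700.00, centroid at (176.67, 13.33).
ΣA = 7300.00 in²
ΣAx_c = (6600.00)(82.50) + (700.00)(176.67) = 668166.67 in³
ΣAy_c = (6600.00)(20.00) + (700.00)(13.33) = 141333.33 in³
x_c = 668166.67 / 7300.00 = 91.53 in
y_c = 141333.33 / 7300.00 = 19.36 in

x_c = 91.53 in, y_c = 19.36 in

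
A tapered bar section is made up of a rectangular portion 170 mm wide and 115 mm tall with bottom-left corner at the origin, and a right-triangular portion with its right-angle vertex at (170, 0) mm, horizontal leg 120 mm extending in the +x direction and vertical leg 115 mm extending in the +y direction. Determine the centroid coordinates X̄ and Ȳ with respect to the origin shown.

X̄ = 117.61 mm, Ȳ = 52.50 mm

rectangular portion: A = 170 × 115 = 19550.00, centroid at (85.00, 57.50).
triangular portion: A = ½·120·115 = 6900.00, centroid at (210.00, 38.33).
ΣA = 26450.00 mm², ΣAX̄ = 3110750.00 mm³, ΣAȲ = 1388625.00 mm³.
X̄ = 3110750.00/26450.00 = 117.61 mm; Ȳ = 1388625.00/26450.00 = 52.50 mm.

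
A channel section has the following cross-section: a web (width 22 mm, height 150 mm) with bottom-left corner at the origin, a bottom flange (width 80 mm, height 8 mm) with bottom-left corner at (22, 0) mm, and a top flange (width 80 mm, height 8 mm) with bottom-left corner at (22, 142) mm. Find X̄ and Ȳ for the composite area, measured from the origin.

web: A = 22 × 150 = 3300.00, centroid at (11.00, 75.00).
bottom flange: A = 80 × 8 = 640.00, centroid at (62.00, 4.00).
top flange: A = 80 × 8 = 640.00, centroid at (62.00, 146.00).
ΣA = 4580.00 mm², ΣAX̄ = 115660.00 mm³, ΣAȲ = 343500.00 mm³.
X̄ = 115660.00/4580.00 = 25.25 mm; Ȳ = 343500.00/4580.00 = 75.00 mm.

X̄ = 25.25 mm, Ȳ = 75.00 mm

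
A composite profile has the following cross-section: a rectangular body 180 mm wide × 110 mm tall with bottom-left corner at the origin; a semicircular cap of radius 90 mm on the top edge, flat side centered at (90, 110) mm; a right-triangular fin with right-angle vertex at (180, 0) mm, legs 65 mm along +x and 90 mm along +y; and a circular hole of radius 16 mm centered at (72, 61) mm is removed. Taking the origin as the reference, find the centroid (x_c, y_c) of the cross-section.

rectangular body: A = 180 × 110 = 19800.00, centroid at (90.00, 55.00).
semicircular top: A = ½π·90² = 12723.45, centroid at (90.00, 148.20).
triangular fin: A = ½·65·90 = 2925.00, centroid at (201.67, 30.00).
hole: A = −π·16² = -804.25, centroid at (72.00, 61.00).
ΣA = 34644.20 mm², ΣAx_c = 3459079.69 mm³, ΣAy_c = 3013270.42 mm³.
x_c = 3459079.69/34644.20 = 99.85 mm; y_c = 3013270.42/34644.20 = 86.98 mm.

x_c = 99.85 mm, y_c = 86.98 mm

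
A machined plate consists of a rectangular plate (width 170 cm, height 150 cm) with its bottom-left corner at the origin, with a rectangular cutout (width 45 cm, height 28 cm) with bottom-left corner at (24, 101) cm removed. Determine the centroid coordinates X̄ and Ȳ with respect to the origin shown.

X̄ = 87.00 cm, Ȳ = 72.92 cm

Part | A | x̄ᵢ | ȳᵢ | A·x̄ᵢ | A·ȳᵢ
plate | 25500.00 | 85.00 | 75.00 | 2167500.00 | 1912500.00
hole | -1260.00 | 46.50 | 115.00 | -58590.00 | -144900.00
Σ | 24240.00 |  |  | 2108910.00 | 1767600.00
X̄ = 2108910.00 / 24240.00 = 87.00 cm
Ȳ = 1767600.00 / 24240.00 = 72.92 cm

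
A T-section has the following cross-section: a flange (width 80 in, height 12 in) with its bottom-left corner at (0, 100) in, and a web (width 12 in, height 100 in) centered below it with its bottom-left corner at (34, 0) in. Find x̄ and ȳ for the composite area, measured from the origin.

web: A = 12 × 100 = 1200.00, centroid at (40.00, 50.00).
flange: A = 80 × 12 = 960.00, centroid at (40.00, 106.00).
ΣA = 2160.00 in²
ΣAx̄ = (1200.00)(40.00) + (960.00)(40.00) = 86400.00 in³
ΣAȳ = (1200.00)(50.00) + (960.00)(106.00) = 161760.00 in³
x̄ = 86400.00 / 2160.00 = 40.00 in
ȳ = 161760.00 / 2160.00 = 74.89 in

x̄ = 40.00 in, ȳ = 74.89 in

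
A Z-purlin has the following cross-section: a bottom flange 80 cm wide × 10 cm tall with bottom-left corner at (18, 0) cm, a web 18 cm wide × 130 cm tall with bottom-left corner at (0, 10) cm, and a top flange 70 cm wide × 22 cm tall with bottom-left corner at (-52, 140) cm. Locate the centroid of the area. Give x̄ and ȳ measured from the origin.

bottom flange: A = 80 × 10 = 800.00, centroid at (58.00, 5.00).
web: A = 18 × 130 = 2340.00, centroid at (9.00, 75.00).
top flange: A = 70 × 22 = 1540.00, centroid at (-17.00, 151.00).
ΣA = 4680.00 cm², ΣAx̄ = 41280.00 cm³, ΣAȳ = 412040.00 cm³.
x̄ = 41280.00/4680.00 = 8.82 cm; ȳ = 412040.00/4680.00 = 88.04 cm.

x̄ = 8.82 cm, ȳ = 88.04 cm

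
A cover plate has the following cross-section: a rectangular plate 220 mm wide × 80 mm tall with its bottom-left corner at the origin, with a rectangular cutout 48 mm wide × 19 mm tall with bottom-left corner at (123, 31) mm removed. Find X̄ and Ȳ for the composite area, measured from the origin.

X̄ = 107.98 mm, Ȳ = 39.97 mm

plate: A = 220 × 80 = 17600.00, centroid at (110.00, 40.00).
hole: A = −(48 × 19) = -912.00, centroid at (147.00, 40.50).
ΣA = 16688.00 mm²
ΣAX̄ = (17600.00)(110.00) + (-912.00)(147.00) = 1801936.00 mm³
ΣAȲ = (17600.00)(40.00) + (-912.00)(40.50) = 667064.00 mm³
X̄ = 1801936.00 / 16688.00 = 107.98 mm
Ȳ = 667064.00 / 16688.00 = 39.97 mm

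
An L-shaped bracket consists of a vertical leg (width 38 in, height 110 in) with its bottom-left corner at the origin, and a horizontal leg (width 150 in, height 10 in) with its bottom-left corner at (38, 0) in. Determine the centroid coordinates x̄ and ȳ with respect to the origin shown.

x̄ = 43.82 in, ȳ = 41.80 in

Part | A | x̄ᵢ | ȳᵢ | A·x̄ᵢ | A·ȳᵢ
vertical leg | 4180.00 | 19.00 | 55.00 | 79420.00 | 229900.00
horizontal leg | 1500.00 | 113.00 | 5.00 | 169500.00 | 7500.00
Σ | 5680.00 |  |  | 248920.00 | 237400.00
x̄ = 248920.00 / 5680.00 = 43.82 in
ȳ = 237400.00 / 5680.00 = 41.80 in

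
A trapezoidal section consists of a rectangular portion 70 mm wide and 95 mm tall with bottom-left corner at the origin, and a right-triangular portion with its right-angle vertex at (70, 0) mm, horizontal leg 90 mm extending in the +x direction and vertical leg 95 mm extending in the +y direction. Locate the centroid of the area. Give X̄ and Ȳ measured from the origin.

Part | A | x̄ᵢ | ȳᵢ | A·x̄ᵢ | A·ȳᵢ
rectangular portion | 6650.00 | 35.00 | 47.50 | 232750.00 | 315875.00
triangular portion | 4275.00 | 100.00 | 31.67 | 427500.00 | 135375.00
Σ | 10925.00 |  |  | 660250.00 | 451250.00
X̄ = 660250.00 / 10925.00 = 60.43 mm
Ȳ = 451250.00 / 10925.00 = 41.30 mm

X̄ = 60.43 mm, Ȳ = 41.30 mm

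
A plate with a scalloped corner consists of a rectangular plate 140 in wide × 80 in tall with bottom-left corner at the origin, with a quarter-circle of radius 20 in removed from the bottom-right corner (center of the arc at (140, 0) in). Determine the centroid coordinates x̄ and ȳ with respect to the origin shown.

plate: A = 140 × 80 = 11200.00, centroid at (70.00, 40.00).
removed quarter-circle: A = −¼π·20² = -314.16, centroid at (131.51, 8.49).
ΣA = 10885.84 in²
ΣAx̄ = (11200.00)(70.00) + (-314.16)(131.51) = 742684.37 in³
ΣAȳ = (11200.00)(40.00) + (-314.16)(8.49) = 445333.33 in³
x̄ = 742684.37 / 10885.84 = 68.22 in
ȳ = 445333.33 / 10885.84 = 40.91 in

x̄ = 68.22 in, ȳ = 40.91 in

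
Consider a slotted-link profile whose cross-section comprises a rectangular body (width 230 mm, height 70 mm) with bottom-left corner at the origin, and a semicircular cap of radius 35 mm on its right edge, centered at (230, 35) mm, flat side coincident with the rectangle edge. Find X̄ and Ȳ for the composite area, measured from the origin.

X̄ = 128.86 mm, Ȳ = 35.00 mm

rectangular body: A = 230 × 70 = 16100.00, centroid at (115.00, 35.00).
semicircular end: A = ½π·35² = 1924.23, centroid at (244.85, 35.00).
ΣA = 18024.23 mm², ΣAX̄ = 2322655.20 mm³, ΣAȲ = 630847.89 mm³.
X̄ = 2322655.20/18024.23 = 128.86 mm; Ȳ = 630847.89/18024.23 = 35.00 mm.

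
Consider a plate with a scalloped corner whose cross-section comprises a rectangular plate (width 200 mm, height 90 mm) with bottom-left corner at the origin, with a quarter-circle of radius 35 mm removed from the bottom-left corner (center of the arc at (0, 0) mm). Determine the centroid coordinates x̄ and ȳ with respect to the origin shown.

x̄ = 104.81 mm, ȳ = 46.70 mm

plate: A = 200 × 90 = 18000.00, centroid at (100.00, 45.00).
removed quarter-circle: A = −¼π·35² = -962.11, centroid at (14.85, 14.85).
ΣA = 17037.89 mm², ΣAx̄ = 1785708.33 mm³, ΣAȳ = 795708.33 mm³.
x̄ = 1785708.33/17037.89 = 104.81 mm; ȳ = 795708.33/17037.89 = 46.70 mm.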